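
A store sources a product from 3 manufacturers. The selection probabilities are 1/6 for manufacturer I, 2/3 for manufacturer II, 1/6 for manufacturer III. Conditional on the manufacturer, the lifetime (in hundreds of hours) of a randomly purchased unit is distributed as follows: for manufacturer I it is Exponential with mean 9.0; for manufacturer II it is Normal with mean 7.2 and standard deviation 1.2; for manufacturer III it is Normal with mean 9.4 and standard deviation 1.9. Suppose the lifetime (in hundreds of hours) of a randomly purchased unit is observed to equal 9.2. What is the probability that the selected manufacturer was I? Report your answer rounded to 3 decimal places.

Likelihoods f(9.2 | ·): I: 0.0399772; II: 0.0828976; III: 0.20881.
Posterior ∝ prior × likelihood. Numerator for I: 0.166667·0.0399772 = 0.00666286.
Normalizing constant: 0.166667·0.0399772 + 0.666667·0.0828976 + 0.166667·0.20881 = 0.0967295.
P(I | observation) = 0.00666286 / 0.0967295 = 0.0688814.

0.069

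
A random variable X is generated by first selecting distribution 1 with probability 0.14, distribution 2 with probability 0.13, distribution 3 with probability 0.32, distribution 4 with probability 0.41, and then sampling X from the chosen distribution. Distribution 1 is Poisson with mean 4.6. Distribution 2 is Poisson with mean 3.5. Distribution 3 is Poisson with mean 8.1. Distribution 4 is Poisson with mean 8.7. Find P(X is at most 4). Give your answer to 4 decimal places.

0.2233

Conditional on each component, P(X ≤ 4): 1: 0.513234; 2: 0.725445; 3: 0.0940485; 4: 0.0659685.
By total probability, P(X ≤ 4) = 0.14·0.513234 + 0.13·0.725445 + 0.32·0.0940485 + 0.41·0.0659685 = 0.223303.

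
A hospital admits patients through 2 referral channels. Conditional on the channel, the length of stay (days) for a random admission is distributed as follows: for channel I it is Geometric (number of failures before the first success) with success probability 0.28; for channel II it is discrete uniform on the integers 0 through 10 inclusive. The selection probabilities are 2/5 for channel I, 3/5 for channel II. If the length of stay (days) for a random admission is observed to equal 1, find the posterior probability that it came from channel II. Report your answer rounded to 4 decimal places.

0.4035

Likelihoods P(X=1 | ·): I: 0.2016; II: 0.0909091.
Posterior ∝ prior × likelihood. Numerator for II: 0.6·0.0909091 = 0.0545455.
Normalizing constant: 0.4·0.2016 + 0.6·0.0909091 = 0.135185.
P(II | observation) = 0.0545455 / 0.135185 = 0.403486.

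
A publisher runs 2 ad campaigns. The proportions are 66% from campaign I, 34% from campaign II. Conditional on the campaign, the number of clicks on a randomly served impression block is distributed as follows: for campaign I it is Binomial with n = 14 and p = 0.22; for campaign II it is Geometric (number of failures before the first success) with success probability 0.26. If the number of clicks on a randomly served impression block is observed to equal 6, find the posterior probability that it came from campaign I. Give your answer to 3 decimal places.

Likelihoods P(X=6 | ·): I: 0.0466496; II: 0.0426937.
Posterior ∝ prior × likelihood. Numerator for I: 0.66·0.0466496 = 0.0307888.
Normalizing constant: 0.66·0.0466496 + 0.34·0.0426937 = 0.0453046.
P(I | observation) = 0.0307888 / 0.0453046 = 0.679594.

0.680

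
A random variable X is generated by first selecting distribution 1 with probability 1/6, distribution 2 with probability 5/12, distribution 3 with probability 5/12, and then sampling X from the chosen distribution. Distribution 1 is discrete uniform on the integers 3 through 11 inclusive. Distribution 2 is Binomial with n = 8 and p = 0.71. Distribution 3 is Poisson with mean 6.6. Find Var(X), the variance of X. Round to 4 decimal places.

Per component, 1: μ=7, E[X²]=55.6667; 2: μ=5.68, E[X²]=33.9096; 3: μ=6.6, E[X²]=50.16.
E[X] = 0.166667·7 + 0.416667·5.68 + 0.416667·6.6 = 6.28333.
E[X²] = 0.166667·55.6667 + 0.416667·33.9096 + 0.416667·50.16 = 44.3068.
Var(X) = E[X²] − (E[X])² = 44.3068 − 39.4803 = 4.8265.

4.8265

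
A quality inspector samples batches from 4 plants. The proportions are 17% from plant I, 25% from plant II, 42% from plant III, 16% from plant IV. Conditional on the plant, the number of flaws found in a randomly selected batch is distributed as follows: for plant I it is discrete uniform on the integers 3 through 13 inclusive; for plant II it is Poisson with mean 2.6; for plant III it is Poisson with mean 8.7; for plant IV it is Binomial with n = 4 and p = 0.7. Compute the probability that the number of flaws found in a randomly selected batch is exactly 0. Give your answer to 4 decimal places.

0.0199

Conditional on each plant, P(X = 0): I: 0; II: 0.0742736; III: 0.000166586; IV: 0.0081.
By total probability, P(X = 0) = 0.17·0 + 0.25·0.0742736 + 0.42·0.000166586 + 0.16·0.0081 = 0.0199344.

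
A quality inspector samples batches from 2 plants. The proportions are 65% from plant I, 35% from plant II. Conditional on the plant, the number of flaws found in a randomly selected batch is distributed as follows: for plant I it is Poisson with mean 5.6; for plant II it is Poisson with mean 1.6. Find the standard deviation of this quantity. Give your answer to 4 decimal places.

Per component, I: μ=5.6, E[X²]=36.96; II: μ=1.6, E[X²]=4.16.
E[X] = 0.65·5.6 + 0.35·1.6 = 4.2.
E[X²] = 0.65·36.96 + 0.35·4.16 = 25.48.
Var(X) = E[X²] − (E[X])² = 25.48 − 17.64 = 7.84.
SD(X) = √7.84 = 2.8.

2.8000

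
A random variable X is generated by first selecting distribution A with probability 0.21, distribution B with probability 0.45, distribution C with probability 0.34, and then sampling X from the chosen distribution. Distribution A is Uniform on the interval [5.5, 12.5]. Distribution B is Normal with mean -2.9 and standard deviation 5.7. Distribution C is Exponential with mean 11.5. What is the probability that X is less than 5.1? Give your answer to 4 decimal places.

Conditional on each component, P(X < 5.1): A: 0; B: 0.919767; C: 0.3582.
By total probability, P(X < 5.1) = 0.21·0 + 0.45·0.919767 + 0.34·0.3582 = 0.535683.

0.5357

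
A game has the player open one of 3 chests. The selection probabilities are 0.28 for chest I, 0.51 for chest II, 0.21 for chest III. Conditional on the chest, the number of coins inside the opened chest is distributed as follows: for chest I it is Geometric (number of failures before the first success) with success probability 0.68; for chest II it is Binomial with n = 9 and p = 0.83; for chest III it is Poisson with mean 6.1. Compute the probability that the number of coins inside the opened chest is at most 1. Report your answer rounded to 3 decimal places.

Conditional on each chest, P(X ≤ 1): I: 0.8976; II: 5.32948e-06; III: 0.0159244.
By total probability, P(X ≤ 1) = 0.28·0.8976 + 0.51·5.32948e-06 + 0.21·0.0159244 = 0.254675.

0.255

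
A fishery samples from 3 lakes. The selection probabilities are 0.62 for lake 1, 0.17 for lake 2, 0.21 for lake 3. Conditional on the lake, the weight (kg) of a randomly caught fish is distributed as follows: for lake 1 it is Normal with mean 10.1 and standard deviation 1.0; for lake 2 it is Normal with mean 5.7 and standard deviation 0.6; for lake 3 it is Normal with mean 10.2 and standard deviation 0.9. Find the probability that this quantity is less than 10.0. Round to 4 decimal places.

0.5418

Conditional on each lake, P(X < 10.0): 1: 0.460172; 2: 1; 3: 0.41207.
By total probability, P(X < 10.0) = 0.62·0.460172 + 0.17·1 + 0.21·0.41207 = 0.541842.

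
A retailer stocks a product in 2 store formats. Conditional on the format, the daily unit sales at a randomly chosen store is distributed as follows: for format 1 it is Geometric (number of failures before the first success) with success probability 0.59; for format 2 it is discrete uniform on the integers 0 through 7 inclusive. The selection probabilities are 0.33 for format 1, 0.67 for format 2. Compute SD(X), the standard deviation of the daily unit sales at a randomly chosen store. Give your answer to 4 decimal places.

2.3761

Per component, 1: μ=0.694915, E[X²]=1.66073; 2: μ=3.5, E[X²]=17.5.
E[X] = 0.33·0.694915 + 0.67·3.5 = 2.57432.
E[X²] = 0.33·1.66073 + 0.67·17.5 = 12.273.
Var(X) = E[X²] − (E[X])² = 12.273 − 6.62713 = 5.64591.
SD(X) = √5.64591 = 2.37611.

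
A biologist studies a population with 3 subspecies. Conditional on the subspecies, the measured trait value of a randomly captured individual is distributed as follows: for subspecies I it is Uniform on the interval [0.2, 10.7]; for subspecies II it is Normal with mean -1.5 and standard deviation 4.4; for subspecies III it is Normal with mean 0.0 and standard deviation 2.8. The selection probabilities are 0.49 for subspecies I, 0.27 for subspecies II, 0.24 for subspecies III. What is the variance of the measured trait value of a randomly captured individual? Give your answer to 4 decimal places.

Per component, I: μ=5.45, E[X²]=38.89; II: μ=-1.5, E[X²]=21.61; III: μ=0, E[X²]=7.84.
E[X] = 0.49·5.45 + 0.27·-1.5 + 0.24·0 = 2.2655.
E[X²] = 0.49·38.89 + 0.27·21.61 + 0.24·7.84 = 26.7724.
Var(X) = E[X²] − (E[X])² = 26.7724 − 5.13249 = 21.6399.

21.6399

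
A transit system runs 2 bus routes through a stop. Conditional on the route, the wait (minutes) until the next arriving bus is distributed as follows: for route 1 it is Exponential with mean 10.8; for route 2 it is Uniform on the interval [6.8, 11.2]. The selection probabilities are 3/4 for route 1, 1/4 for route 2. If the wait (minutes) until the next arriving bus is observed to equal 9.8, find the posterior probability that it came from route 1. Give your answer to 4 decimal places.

Likelihoods f(9.8 | ·): 1: 0.0373675; 2: 0.227273.
Posterior ∝ prior × likelihood. Numerator for 1: 0.75·0.0373675 = 0.0280256.
Normalizing constant: 0.75·0.0373675 + 0.25·0.227273 = 0.0848438.
P(1 | observation) = 0.0280256 / 0.0848438 = 0.33032.

0.3303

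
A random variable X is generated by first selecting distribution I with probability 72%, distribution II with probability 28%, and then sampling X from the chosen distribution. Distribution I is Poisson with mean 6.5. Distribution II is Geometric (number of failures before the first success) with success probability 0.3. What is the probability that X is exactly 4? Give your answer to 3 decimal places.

Conditional on each component, P(X = 4): I: 0.111822; II: 0.07203.
By total probability, P(X = 4) = 0.72·0.111822 + 0.28·0.07203 = 0.10068.

0.101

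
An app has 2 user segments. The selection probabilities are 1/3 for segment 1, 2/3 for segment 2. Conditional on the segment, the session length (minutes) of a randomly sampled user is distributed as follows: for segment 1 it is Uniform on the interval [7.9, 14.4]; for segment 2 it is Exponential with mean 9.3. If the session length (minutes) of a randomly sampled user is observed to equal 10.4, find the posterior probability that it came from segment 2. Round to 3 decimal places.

Likelihoods f(10.4 | ·): 1: 0.153846; 2: 0.0351443.
Posterior ∝ prior × likelihood. Numerator for 2: 0.666667·0.0351443 = 0.0234295.
Normalizing constant: 0.333333·0.153846 + 0.666667·0.0351443 = 0.0747116.
P(2 | observation) = 0.0234295 / 0.0747116 = 0.313599.

0.314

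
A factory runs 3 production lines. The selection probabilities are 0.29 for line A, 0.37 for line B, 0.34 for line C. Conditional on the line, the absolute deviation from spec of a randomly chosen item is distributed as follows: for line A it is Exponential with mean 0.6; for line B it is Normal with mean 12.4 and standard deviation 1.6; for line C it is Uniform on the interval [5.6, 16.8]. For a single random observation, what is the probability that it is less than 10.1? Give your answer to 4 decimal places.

Conditional on each line, P(X < 10.1): A: 1; B: 0.075288; C: 0.401786.
By total probability, P(X < 10.1) = 0.29·1 + 0.37·0.075288 + 0.34·0.401786 = 0.454464.

0.4545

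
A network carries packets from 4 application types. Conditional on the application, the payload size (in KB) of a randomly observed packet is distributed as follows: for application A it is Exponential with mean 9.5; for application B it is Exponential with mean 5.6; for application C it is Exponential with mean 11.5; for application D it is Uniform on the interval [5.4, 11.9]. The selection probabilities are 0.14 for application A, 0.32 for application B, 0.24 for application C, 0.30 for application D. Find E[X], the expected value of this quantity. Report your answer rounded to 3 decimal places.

8.477

Component means — A: 9.5; B: 5.6; C: 11.5; D: 8.65.
E[X] = 0.14·9.5 + 0.32·5.6 + 0.24·11.5 + 0.3·8.65 = 8.477.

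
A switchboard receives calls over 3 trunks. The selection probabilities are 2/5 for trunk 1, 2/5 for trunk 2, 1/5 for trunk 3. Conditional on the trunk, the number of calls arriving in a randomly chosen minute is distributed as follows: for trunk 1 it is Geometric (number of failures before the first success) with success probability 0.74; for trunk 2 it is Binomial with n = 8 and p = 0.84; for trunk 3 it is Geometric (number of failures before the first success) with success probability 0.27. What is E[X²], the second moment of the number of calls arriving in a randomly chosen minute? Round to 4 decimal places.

22.1975

For each component E[X²] = Var + (mean)², giving 1: 0.598247; 2: 46.2336; 3: 17.3237.
Overall E[X²] = 0.4·0.598247 + 0.4·46.2336 + 0.2·17.3237 = 22.1975.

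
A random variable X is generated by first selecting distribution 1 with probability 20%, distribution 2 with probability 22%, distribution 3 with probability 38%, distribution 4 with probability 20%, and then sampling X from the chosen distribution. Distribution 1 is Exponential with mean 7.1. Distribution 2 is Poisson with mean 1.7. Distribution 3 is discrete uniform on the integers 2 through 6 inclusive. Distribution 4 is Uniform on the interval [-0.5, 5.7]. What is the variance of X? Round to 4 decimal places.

15.3069

Per component, 1: μ=7.1, E[X²]=100.82; 2: μ=1.7, E[X²]=4.59; 3: μ=4, E[X²]=18; 4: μ=2.6, E[X²]=9.96333.
E[X] = 0.2·7.1 + 0.22·1.7 + 0.38·4 + 0.2·2.6 = 3.834.
E[X²] = 0.2·100.82 + 0.22·4.59 + 0.38·18 + 0.2·9.96333 = 30.0065.
Var(X) = E[X²] − (E[X])² = 30.0065 − 14.6996 = 15.3069.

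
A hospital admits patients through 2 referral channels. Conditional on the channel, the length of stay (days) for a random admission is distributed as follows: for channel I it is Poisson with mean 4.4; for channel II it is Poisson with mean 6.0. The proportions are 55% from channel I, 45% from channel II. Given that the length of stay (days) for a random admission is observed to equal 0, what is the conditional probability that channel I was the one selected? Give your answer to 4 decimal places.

0.8582

Likelihoods P(X=0 | ·): I: 0.0122773; II: 0.00247875.
Posterior ∝ prior × likelihood. Numerator for I: 0.55·0.0122773 = 0.00675254.
Normalizing constant: 0.55·0.0122773 + 0.45·0.00247875 = 0.00786798.
P(I | observation) = 0.00675254 / 0.00786798 = 0.858231.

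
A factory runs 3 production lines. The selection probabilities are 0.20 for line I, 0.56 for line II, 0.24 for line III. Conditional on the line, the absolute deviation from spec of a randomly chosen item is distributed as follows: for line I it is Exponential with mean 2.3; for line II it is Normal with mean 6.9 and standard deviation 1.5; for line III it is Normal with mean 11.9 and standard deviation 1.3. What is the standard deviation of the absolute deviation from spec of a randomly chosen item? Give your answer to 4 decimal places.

Per component, I: μ=2.3, E[X²]=10.58; II: μ=6.9, E[X²]=49.86; III: μ=11.9, E[X²]=143.3.
E[X] = 0.2·2.3 + 0.56·6.9 + 0.24·11.9 = 7.18.
E[X²] = 0.2·10.58 + 0.56·49.86 + 0.24·143.3 = 64.4296.
Var(X) = E[X²] − (E[X])² = 64.4296 − 51.5524 = 12.8772.
SD(X) = √12.8772 = 3.58848.

3.5885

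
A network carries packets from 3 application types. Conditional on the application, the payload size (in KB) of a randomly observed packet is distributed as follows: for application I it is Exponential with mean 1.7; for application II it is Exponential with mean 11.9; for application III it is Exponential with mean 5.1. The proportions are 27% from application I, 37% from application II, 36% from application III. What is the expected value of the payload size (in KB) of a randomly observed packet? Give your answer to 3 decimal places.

Component means — I: 1.7; II: 11.9; III: 5.1.
E[X] = 0.27·1.7 + 0.37·11.9 + 0.36·5.1 = 6.698.

6.698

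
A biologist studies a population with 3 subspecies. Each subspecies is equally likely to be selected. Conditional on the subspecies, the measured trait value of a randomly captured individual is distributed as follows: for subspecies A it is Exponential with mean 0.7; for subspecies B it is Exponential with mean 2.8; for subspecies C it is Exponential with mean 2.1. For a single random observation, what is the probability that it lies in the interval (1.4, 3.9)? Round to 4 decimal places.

Conditional on each subspecies, P(1.4 < X < 3.9): A: 0.13153; B: 0.358166; C: 0.357299.
By total probability, P(1.4 < X < 3.9) = 0.333333·0.13153 + 0.333333·0.358166 + 0.333333·0.357299 = 0.282332.

0.2823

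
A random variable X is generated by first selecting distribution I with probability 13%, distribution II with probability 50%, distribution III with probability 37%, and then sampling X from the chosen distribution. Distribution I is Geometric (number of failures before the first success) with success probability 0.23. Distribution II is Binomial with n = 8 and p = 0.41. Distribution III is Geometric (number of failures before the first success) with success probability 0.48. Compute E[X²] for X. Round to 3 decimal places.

10.965

For each component E[X²] = Var + (mean)², giving I: 25.7637; II: 12.6936; III: 3.43056.
Overall E[X²] = 0.13·25.7637 + 0.5·12.6936 + 0.37·3.43056 = 10.9654.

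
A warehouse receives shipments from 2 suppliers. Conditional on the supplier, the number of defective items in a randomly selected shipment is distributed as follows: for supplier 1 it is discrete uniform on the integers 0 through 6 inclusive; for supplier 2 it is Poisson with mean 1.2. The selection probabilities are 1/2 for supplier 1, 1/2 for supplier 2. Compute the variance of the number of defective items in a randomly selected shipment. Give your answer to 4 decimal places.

3.4100

Per component, 1: μ=3, E[X²]=13; 2: μ=1.2, E[X²]=2.64.
E[X] = 0.5·3 + 0.5·1.2 = 2.1.
E[X²] = 0.5·13 + 0.5·2.64 = 7.82.
Var(X) = E[X²] − (E[X])² = 7.82 − 4.41 = 3.41.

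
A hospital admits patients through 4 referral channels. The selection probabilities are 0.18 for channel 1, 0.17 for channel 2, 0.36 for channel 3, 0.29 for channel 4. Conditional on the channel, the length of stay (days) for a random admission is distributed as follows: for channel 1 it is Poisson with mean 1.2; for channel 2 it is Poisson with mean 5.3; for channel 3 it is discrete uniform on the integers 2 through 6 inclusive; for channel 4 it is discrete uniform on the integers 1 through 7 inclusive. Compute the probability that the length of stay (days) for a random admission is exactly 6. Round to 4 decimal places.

Conditional on each channel, P(X = 6): 1: 0.00124911; 2: 0.15366; 3: 0.2; 4: 0.142857.
By total probability, P(X = 6) = 0.18·0.00124911 + 0.17·0.15366 + 0.36·0.2 + 0.29·0.142857 = 0.139776.

0.1398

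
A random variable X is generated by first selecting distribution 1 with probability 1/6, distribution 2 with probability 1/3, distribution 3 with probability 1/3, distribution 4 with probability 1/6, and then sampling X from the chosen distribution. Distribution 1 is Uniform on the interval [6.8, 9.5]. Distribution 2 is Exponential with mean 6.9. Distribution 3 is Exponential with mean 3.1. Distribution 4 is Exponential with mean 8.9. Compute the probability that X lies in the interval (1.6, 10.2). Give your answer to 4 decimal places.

0.6278

Conditional on each component, P(1.6 < X < 10.2): 1: 1; 2: 0.565004; 3: 0.559585; 4: 0.517574.
By total probability, P(1.6 < X < 10.2) = 0.166667·1 + 0.333333·0.565004 + 0.333333·0.559585 + 0.166667·0.517574 = 0.627792.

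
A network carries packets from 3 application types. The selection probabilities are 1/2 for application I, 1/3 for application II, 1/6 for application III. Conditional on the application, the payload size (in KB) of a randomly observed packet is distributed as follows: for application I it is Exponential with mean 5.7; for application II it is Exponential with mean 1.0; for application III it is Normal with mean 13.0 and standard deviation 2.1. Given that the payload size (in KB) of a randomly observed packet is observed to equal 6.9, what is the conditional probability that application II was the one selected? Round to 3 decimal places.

Likelihoods f(6.9 | ·): I: 0.0522878; II: 0.00100779; III: 0.00279563.
Posterior ∝ prior × likelihood. Numerator for II: 0.333333·0.00100779 = 0.000335928.
Normalizing constant: 0.5·0.0522878 + 0.333333·0.00100779 + 0.166667·0.00279563 = 0.0269458.
P(II | observation) = 0.000335928 / 0.0269458 = 0.0124668.

0.012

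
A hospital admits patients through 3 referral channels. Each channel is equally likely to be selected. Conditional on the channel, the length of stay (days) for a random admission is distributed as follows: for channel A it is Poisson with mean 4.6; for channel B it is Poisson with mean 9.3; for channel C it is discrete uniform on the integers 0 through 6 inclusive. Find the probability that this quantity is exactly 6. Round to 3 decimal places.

0.119

Conditional on each channel, P(X = 6): A: 0.13227; B: 0.0821536; C: 0.142857.
By total probability, P(X = 6) = 0.333333·0.13227 + 0.333333·0.0821536 + 0.333333·0.142857 = 0.119093.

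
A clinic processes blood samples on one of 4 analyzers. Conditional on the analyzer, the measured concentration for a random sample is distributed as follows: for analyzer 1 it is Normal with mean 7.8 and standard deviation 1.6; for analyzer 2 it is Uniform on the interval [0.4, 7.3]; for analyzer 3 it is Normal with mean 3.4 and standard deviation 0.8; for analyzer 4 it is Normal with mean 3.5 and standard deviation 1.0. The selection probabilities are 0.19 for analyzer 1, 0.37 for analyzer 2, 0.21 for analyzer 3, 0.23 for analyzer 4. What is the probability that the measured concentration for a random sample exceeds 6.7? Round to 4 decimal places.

0.1756

Conditional on each analyzer, P(X > 6.7): 1: 0.754116; 2: 0.0869565; 3: 1.85367e-05; 4: 0.000687138.
By total probability, P(X > 6.7) = 0.19·0.754116 + 0.37·0.0869565 + 0.21·1.85367e-05 + 0.23·0.000687138 = 0.175618.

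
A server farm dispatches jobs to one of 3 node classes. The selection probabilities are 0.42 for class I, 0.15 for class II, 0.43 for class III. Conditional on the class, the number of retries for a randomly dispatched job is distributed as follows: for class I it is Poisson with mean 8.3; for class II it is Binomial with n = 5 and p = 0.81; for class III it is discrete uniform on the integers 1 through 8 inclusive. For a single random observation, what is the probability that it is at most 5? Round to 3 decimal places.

0.488

Conditional on each class, P(X ≤ 5): I: 0.165273; II: 1; III: 0.625.
By total probability, P(X ≤ 5) = 0.42·0.165273 + 0.15·1 + 0.43·0.625 = 0.488165.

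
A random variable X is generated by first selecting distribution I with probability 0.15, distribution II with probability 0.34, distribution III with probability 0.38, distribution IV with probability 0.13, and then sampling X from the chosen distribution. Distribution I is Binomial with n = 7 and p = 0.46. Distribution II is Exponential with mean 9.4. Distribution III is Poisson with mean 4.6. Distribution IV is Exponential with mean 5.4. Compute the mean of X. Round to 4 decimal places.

6.1290

Component means — I: 3.22; II: 9.4; III: 4.6; IV: 5.4.
E[X] = 0.15·3.22 + 0.34·9.4 + 0.38·4.6 + 0.13·5.4 = 6.129.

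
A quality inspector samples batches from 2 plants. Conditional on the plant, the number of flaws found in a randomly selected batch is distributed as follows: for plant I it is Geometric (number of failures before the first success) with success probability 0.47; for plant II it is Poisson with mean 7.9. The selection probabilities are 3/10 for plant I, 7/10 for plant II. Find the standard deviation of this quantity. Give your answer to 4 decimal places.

3.9851

Per component, I: μ=1.12766, E[X²]=3.67089; II: μ=7.9, E[X²]=70.31.
E[X] = 0.3·1.12766 + 0.7·7.9 = 5.8683.
E[X²] = 0.3·3.67089 + 0.7·70.31 = 50.3183.
Var(X) = E[X²] − (E[X])² = 50.3183 − 34.4369 = 15.8813.
SD(X) = √15.8813 = 3.98514.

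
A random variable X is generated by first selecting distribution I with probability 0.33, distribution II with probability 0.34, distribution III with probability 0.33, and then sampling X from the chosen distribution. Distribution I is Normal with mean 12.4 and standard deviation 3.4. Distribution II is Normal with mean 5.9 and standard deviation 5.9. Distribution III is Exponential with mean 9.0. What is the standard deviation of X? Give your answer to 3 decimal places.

7.033

Per component, I: μ=12.4, E[X²]=165.32; II: μ=5.9, E[X²]=69.62; III: μ=9, E[X²]=162.
E[X] = 0.33·12.4 + 0.34·5.9 + 0.33·9 = 9.068.
E[X²] = 0.33·165.32 + 0.34·69.62 + 0.33·162 = 131.686.
Var(X) = E[X²] − (E[X])² = 131.686 − 82.2286 = 49.4578.
SD(X) = √49.4578 = 7.03262.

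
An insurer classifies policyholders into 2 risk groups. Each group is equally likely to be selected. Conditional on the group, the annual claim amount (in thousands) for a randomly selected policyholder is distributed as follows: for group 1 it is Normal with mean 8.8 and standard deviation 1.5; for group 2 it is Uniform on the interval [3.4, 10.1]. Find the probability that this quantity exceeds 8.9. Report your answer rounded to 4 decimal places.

0.3263

Conditional on each group, P(X > 8.9): 1: 0.473424; 2: 0.179104.
By total probability, P(X > 8.9) = 0.5·0.473424 + 0.5·0.179104 = 0.326264.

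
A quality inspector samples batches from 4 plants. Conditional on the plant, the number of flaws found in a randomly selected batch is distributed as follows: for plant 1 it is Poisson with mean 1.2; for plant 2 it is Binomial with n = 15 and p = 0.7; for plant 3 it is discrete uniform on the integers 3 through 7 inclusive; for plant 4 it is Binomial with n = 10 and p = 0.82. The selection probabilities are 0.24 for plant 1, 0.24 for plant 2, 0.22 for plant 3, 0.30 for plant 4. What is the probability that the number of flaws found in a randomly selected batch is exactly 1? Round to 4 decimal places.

Conditional on each plant, P(X = 1): 1: 0.361433; 2: 5.02212e-07; 3: 0; 4: 1.62655e-06.
By total probability, P(X = 1) = 0.24·0.361433 + 0.24·5.02212e-07 + 0.22·0 + 0.3·1.62655e-06 = 0.0867445.

0.0867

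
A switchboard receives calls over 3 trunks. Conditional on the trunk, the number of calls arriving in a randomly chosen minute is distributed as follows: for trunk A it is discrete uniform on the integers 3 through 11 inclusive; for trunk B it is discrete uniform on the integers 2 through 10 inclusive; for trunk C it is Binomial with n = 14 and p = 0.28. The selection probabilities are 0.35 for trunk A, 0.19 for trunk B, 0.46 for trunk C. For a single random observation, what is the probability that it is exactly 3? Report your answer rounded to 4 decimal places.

Conditional on each trunk, P(X = 3): A: 0.111111; B: 0.111111; C: 0.215394.
By total probability, P(X = 3) = 0.35·0.111111 + 0.19·0.111111 + 0.46·0.215394 = 0.159081.

0.1591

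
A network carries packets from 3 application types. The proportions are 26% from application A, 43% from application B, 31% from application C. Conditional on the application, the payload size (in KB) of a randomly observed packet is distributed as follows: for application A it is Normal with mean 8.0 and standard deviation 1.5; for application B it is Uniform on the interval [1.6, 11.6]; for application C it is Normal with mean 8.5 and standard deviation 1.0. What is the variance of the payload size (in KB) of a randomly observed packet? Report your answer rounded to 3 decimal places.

5.199

Per component, A: μ=8, E[X²]=66.25; B: μ=6.6, E[X²]=51.8933; C: μ=8.5, E[X²]=73.25.
E[X] = 0.26·8 + 0.43·6.6 + 0.31·8.5 = 7.553.
E[X²] = 0.26·66.25 + 0.43·51.8933 + 0.31·73.25 = 62.2466.
Var(X) = E[X²] − (E[X])² = 62.2466 − 57.0478 = 5.19882.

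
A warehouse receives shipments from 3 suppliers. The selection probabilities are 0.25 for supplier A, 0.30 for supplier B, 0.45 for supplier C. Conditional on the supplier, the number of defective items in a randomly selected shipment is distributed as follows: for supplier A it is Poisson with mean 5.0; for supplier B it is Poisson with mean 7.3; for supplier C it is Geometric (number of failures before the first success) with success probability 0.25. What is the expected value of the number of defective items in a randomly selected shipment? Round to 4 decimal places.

4.7900

Component means — A: 5; B: 7.3; C: 3.
E[X] = 0.25·5 + 0.3·7.3 + 0.45·3 = 4.79.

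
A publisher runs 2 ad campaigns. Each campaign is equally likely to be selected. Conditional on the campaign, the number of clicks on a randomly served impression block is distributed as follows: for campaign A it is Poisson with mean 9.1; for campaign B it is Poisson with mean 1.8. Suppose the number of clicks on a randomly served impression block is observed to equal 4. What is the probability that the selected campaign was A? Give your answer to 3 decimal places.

Likelihoods P(X=4 | ·): A: 0.0319062; B: 0.0723017.
Posterior ∝ prior × likelihood. Numerator for A: 0.5·0.0319062 = 0.0159531.
Normalizing constant: 0.5·0.0319062 + 0.5·0.0723017 = 0.0521039.
P(A | observation) = 0.0159531 / 0.0521039 = 0.306178.

0.306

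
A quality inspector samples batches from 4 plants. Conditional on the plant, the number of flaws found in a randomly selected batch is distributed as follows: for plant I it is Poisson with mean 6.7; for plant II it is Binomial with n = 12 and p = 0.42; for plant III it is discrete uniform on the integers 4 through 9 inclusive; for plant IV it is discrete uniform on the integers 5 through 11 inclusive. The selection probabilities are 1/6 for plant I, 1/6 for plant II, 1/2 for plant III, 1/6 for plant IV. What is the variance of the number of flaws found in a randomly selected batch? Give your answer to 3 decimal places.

Per component, I: μ=6.7, E[X²]=51.59; II: μ=5.04, E[X²]=28.3248; III: μ=6.5, E[X²]=45.1667; IV: μ=8, E[X²]=68.
E[X] = 0.166667·6.7 + 0.166667·5.04 + 0.5·6.5 + 0.166667·8 = 6.54.
E[X²] = 0.166667·51.59 + 0.166667·28.3248 + 0.5·45.1667 + 0.166667·68 = 47.2358.
Var(X) = E[X²] − (E[X])² = 47.2358 − 42.7716 = 4.4642.

4.464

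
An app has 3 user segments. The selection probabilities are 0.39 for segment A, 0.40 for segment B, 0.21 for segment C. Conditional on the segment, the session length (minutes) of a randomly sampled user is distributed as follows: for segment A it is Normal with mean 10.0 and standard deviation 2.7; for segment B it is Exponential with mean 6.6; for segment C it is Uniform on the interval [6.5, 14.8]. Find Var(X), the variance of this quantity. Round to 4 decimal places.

Per component, A: μ=10, E[X²]=107.29; B: μ=6.6, E[X²]=87.12; C: μ=10.65, E[X²]=119.163.
E[X] = 0.39·10 + 0.4·6.6 + 0.21·10.65 = 8.7765.
E[X²] = 0.39·107.29 + 0.4·87.12 + 0.21·119.163 = 101.715.
Var(X) = E[X²] − (E[X])² = 101.715 − 77.027 = 24.6884.

24.6884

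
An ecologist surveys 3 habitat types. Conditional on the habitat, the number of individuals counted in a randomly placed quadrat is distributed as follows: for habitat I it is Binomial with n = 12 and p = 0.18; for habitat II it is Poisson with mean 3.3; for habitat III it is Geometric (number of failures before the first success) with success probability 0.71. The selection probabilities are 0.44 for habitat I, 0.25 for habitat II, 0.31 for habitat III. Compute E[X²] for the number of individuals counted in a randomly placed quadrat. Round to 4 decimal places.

6.6097

For each component E[X²] = Var + (mean)², giving I: 6.4368; II: 14.19; III: 0.742115.
Overall E[X²] = 0.44·6.4368 + 0.25·14.19 + 0.31·0.742115 = 6.60975.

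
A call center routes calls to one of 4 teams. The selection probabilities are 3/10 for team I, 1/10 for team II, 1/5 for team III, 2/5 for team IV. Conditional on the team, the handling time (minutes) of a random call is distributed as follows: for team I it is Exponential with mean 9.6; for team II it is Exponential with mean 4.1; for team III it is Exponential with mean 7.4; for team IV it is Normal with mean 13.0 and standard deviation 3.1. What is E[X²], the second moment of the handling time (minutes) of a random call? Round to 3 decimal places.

152.006

For each component E[X²] = Var + (mean)², giving I: 184.32; II: 33.62; III: 109.52; IV: 178.61.
Overall E[X²] = 0.3·184.32 + 0.1·33.62 + 0.2·109.52 + 0.4·178.61 = 152.006.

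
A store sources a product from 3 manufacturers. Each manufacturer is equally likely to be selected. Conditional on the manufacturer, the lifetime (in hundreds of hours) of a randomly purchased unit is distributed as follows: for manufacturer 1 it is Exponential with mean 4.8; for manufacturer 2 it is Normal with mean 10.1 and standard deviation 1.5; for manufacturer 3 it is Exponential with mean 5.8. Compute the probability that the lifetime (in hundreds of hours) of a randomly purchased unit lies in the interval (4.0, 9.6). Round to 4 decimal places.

0.3265

Conditional on each manufacturer, P(4.0 < X < 9.6): 1: 0.299263; 2: 0.369417; 3: 0.31069.
By total probability, P(4.0 < X < 9.6) = 0.333333·0.299263 + 0.333333·0.369417 + 0.333333·0.31069 = 0.326457.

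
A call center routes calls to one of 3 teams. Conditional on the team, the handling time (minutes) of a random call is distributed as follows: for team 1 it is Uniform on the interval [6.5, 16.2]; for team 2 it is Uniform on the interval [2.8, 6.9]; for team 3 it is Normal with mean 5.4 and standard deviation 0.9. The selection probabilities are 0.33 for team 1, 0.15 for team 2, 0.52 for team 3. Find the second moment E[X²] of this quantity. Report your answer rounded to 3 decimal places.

64.422

For each component E[X²] = Var + (mean)², giving 1: 136.663; 2: 24.9233; 3: 29.97.
Overall E[X²] = 0.33·136.663 + 0.15·24.9233 + 0.52·29.97 = 64.4218.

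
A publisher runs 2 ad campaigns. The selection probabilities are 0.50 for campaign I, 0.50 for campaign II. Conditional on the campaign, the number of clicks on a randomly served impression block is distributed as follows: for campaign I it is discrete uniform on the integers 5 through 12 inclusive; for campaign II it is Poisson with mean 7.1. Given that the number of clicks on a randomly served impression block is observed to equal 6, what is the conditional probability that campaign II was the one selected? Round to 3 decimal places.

Likelihoods P(X=6 | ·): I: 0.125; II: 0.1468.
Posterior ∝ prior × likelihood. Numerator for II: 0.5·0.1468 = 0.0734001.
Normalizing constant: 0.5·0.125 + 0.5·0.1468 = 0.1359.
P(II | observation) = 0.0734001 / 0.1359 = 0.540103.

0.540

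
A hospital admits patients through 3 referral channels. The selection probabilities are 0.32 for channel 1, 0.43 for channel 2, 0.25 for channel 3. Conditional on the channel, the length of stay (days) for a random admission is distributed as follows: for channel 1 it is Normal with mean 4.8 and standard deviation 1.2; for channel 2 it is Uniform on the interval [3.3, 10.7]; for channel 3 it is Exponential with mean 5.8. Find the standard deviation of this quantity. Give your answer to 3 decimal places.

Per component, 1: μ=4.8, E[X²]=24.48; 2: μ=7, E[X²]=53.5633; 3: μ=5.8, E[X²]=67.28.
E[X] = 0.32·4.8 + 0.43·7 + 0.25·5.8 = 5.996.
E[X²] = 0.32·24.48 + 0.43·53.5633 + 0.25·67.28 = 47.6858.
Var(X) = E[X²] − (E[X])² = 47.6858 − 35.952 = 11.7338.
SD(X) = √11.7338 = 3.42547.

3.425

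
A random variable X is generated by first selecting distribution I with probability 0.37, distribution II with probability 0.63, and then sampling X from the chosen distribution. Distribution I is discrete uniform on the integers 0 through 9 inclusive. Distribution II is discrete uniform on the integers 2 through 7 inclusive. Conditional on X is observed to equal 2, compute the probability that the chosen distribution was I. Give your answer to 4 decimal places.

0.2606

Likelihoods P(X=2 | ·): I: 0.1; II: 0.166667.
Posterior ∝ prior × likelihood. Numerator for I: 0.37·0.1 = 0.037.
Normalizing constant: 0.37·0.1 + 0.63·0.166667 = 0.142.
P(I | observation) = 0.037 / 0.142 = 0.260563.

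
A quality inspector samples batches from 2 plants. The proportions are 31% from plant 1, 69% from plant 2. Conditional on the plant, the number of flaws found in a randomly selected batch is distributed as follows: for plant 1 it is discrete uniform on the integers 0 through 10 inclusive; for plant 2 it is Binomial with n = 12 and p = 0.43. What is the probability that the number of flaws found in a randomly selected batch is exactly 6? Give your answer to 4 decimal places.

Conditional on each plant, P(X = 6): 1: 0.0909091; 2: 0.200323.
By total probability, P(X = 6) = 0.31·0.0909091 + 0.69·0.200323 = 0.166405.

0.1664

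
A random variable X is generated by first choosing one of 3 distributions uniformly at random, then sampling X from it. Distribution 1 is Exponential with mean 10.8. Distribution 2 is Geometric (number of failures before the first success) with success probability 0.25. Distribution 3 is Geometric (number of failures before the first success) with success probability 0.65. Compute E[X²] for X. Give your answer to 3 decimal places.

For each component E[X²] = Var + (mean)², giving 1: 233.28; 2: 21; 3: 1.11834.
Overall E[X²] = 0.333333·233.28 + 0.333333·21 + 0.333333·1.11834 = 85.1328.

85.133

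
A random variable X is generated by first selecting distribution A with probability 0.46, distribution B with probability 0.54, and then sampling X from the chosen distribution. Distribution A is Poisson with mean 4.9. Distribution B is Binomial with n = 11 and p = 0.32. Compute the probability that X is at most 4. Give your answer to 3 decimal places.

Conditional on each component, P(X ≤ 4): A: 0.458212; B: 0.743678.
By total probability, P(X ≤ 4) = 0.46·0.458212 + 0.54·0.743678 = 0.612364.

0.612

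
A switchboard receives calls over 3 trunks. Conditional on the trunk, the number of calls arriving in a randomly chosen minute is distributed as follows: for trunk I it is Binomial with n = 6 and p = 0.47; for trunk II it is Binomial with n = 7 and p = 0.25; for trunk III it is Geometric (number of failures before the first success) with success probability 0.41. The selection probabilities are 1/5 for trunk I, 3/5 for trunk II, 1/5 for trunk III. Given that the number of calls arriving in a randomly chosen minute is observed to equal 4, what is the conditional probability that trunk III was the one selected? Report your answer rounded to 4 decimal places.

Likelihoods P(X=4 | ·): I: 0.205605; II: 0.0576782; III: 0.0496812.
Posterior ∝ prior × likelihood. Numerator for III: 0.2·0.0496812 = 0.00993624.
Normalizing constant: 0.2·0.205605 + 0.6·0.0576782 + 0.2·0.0496812 = 0.0856642.
P(III | observation) = 0.00993624 / 0.0856642 = 0.11599.

0.1160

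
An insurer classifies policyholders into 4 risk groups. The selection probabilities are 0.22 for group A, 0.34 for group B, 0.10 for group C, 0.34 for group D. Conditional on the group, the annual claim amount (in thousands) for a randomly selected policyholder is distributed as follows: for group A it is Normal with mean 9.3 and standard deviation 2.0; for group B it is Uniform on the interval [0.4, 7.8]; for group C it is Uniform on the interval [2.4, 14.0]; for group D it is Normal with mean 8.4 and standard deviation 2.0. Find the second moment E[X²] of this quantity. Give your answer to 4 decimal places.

60.3705

For each component E[X²] = Var + (mean)², giving A: 90.49; B: 21.3733; C: 78.4533; D: 74.56.
Overall E[X²] = 0.22·90.49 + 0.34·21.3733 + 0.1·78.4533 + 0.34·74.56 = 60.3705.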